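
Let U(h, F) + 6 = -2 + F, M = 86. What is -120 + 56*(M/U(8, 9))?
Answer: 4696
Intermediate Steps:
U(h, F) = -8 + F (U(h, F) = -6 + (-2 + F) = -8 + F)
-120 + 56*(M/U(8, 9)) = -120 + 56*(86/(-8 + 9)) = -120 + 56*(86/1) = -120 + 56*(86*1) = -120 + 56*86 = -120 + 4816 = 4696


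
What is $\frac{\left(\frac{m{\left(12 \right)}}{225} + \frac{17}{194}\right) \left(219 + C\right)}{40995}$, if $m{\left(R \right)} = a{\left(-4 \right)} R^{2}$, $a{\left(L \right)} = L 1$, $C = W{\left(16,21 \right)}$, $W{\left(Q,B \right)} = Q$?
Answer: $- \frac{187859}{13255050} \approx -0.014173$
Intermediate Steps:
$C = 16$
$a{\left(L \right)} = L$
$m{\left(R \right)} = - 4 R^{2}$
$\frac{\left(\frac{m{\left(12 \right)}}{225} + \frac{17}{194}\right) \left(219 + C\right)}{40995} = \frac{\left(\frac{\left(-4\right) 12^{2}}{225} + \frac{17}{194}\right) \left(219 + 16\right)}{40995} = \left(\left(-4\right) 144 \cdot \frac{1}{225} + 17 \cdot \frac{1}{194}\right) 235 \cdot \frac{1}{40995} = \left(\left(-576\right) \frac{1}{225} + \frac{17}{194}\right) 235 \cdot \frac{1}{40995} = \left(- \frac{64}{25} + \frac{17}{194}\right) 235 \cdot \frac{1}{40995} = \left(- \frac{11991}{4850}\right) 235 \cdot \frac{1}{40995} = \left(- \frac{563577}{970}\right) \frac{1}{40995} = - \frac{187859}{13255050}$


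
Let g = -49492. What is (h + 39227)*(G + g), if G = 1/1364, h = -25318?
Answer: -938956073083/1364 ≈ -6.8838e+8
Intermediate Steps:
G = 1/1364 ≈ 0.00073314
(h + 39227)*(G + g) = (-25318 + 39227)*(1/1364 - 49492) = 13909*(-67507087/1364) = -938956073083/1364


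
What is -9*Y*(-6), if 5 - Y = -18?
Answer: 1242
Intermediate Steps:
Y = 23 (Y = 5 - 1*(-18) = 5 + 18 = 23)
-9*Y*(-6) = -9*23*(-6) = -207*(-6) = 1242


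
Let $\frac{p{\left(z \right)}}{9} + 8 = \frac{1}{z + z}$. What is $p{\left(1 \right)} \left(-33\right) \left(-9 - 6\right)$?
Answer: $- \frac{66825}{2} \approx -33413.0$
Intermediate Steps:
$p{\left(z \right)} = -72 + \frac{9}{2 z}$ ($p{\left(z \right)} = -72 + \frac{9}{z + z} = -72 + \frac{9}{2 z}$)
$p{\left(1 \right)} \left(-33\right) \left(-9 - 6\right) = \left(-72 + \frac{9}{2 \cdot 1}\right) \left(-33\right) \left(-9 - 6\right) = \left(-72 + \frac{9}{2} \cdot 1\right) \left(-33\right) \left(-9 - 6\right) = \left(-72 + \frac{9}{2}\right) \left(-33\right) \left(-15\right) = \left(- \frac{135}{2}\right) \left(-33\right) \left(-15\right) = \frac{4455}{2} \left(-15\right) = - \frac{66825}{2}$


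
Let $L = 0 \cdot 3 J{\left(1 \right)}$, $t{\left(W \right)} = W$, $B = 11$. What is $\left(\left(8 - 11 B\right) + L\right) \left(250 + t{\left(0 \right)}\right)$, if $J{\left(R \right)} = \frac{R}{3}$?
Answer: $-28250$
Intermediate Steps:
$J{\left(R \right)} = \frac{R}{3}$ ($J{\left(R \right)} = R \frac{1}{3} = \frac{R}{3}$)
$L = 0$ ($L = 0 \cdot 3 \cdot \frac{1}{3} \cdot 1 = 0 \cdot \frac{1}{3} = 0$)
$\left(\left(8 - 11 B\right) + L\right) \left(250 + t{\left(0 \right)}\right) = \left(\left(8 - 121\right) + 0\right) \left(250 + 0\right) = \left(\left(8 - 121\right) + 0\right) 250 = \left(-113 + 0\right) 250 = \left(-113\right) 250 = -28250$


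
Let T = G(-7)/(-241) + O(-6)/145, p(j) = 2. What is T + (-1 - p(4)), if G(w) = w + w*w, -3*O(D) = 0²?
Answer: -765/241 ≈ -3.1743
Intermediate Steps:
O(D) = 0 (O(D) = -⅓*0² = -⅓*0 = 0)
G(w) = w + w²
T = -42/241 (T = -7*(1 - 7)/(-241) + 0/145 = -7*(-6)*(-1/241) + 0*(1/145) = 42*(-1/241) + 0 = -42/241 + 0 = -42/241 ≈ -0.17427)
T + (-1 - p(4)) = -42/241 + (-1 - 1*2) = -42/241 + (-1 - 2) = -42/241 - 3 = -765/241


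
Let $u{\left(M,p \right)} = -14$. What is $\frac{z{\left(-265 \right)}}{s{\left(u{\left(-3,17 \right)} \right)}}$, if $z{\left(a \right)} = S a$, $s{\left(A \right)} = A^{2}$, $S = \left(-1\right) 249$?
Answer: $\frac{65985}{196} \approx 336.66$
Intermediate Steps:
$S = -249$
$z{\left(a \right)} = - 249 a$
$\frac{z{\left(-265 \right)}}{s{\left(u{\left(-3,17 \right)} \right)}} = \frac{\left(-249\right) \left(-265\right)}{\left(-14\right)^{2}} = \frac{65985}{196}$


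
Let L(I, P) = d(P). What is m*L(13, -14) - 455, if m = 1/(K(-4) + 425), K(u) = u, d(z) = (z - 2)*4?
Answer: -191619/421 ≈ -455.15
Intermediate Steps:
d(z) = -8 + 4*z (d(z) = (-2 + z)*4 = -8 + 4*z)
L(I, P) = -8 + 4*P
m = 1/421 (m = 1/(-4 + 425) = 1/421 ≈ 0.0023753)
m*L(13, -14) - 455 = (-8 + 4*(-14))/421 - 455 = (-8 - 56)/421 - 455 = (1/421)*(-64) - 455 = -64/421 - 455 = -191619/421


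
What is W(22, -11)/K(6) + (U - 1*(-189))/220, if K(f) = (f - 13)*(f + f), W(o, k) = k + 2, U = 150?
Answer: 1269/770 ≈ 1.6481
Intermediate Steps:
W(o, k) = 2 + k
K(f) = 2*f*(-13 + f) (K(f) = (-13 + f)*(2*f) = 2*f*(-13 + f))
W(22, -11)/K(6) + (U - 1*(-189))/220 = (2 - 11)/((2*6*(-13 + 6))) + (150 - 1*(-189))/220 = -9/(2*6*(-7)) + (150 + 189)*(1/220) = -9/(-84) + 339*(1/220) = -9*(-1/84) + 339/220 = 3/28 + 339/220 = 1269/770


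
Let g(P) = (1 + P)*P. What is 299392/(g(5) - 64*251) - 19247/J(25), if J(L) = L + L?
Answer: -161787999/400850 ≈ -403.61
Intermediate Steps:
g(P) = P*(1 + P)
J(L) = 2*L
299392/(g(5) - 64*251) - 19247/J(25) = 299392/(5*(1 + 5) - 64*251) - 19247/(2*25) = 299392/(5*6 - 16064) - 19247/50 = 299392/(30 - 16064) - 19247*1/50 = 299392/(-16034) - 19247/50 = 299392*(-1/16034) - 19247/50 = -149696/8017 - 19247/50 = -161787999/400850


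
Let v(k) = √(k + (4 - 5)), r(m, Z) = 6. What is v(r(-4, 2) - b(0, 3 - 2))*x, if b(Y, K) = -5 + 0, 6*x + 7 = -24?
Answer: -31*√10/6 ≈ -16.338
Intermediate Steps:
x = -31/6 (x = -7/6 + (⅙)*(-24) = -7/6 - 4 = -31/6 ≈ -5.1667)
b(Y, K) = -5
v(k) = √(-1 + k) (v(k) = √(k - 1) = √(-1 + k))
v(r(-4, 2) - b(0, 3 - 2))*x = √(-1 + (6 - 1*(-5)))*(-31/6) = √(-1 + (6 + 5))*(-31/6) = √(-1 + 11)*(-31/6) = √10*(-31/6) = -31*√10/6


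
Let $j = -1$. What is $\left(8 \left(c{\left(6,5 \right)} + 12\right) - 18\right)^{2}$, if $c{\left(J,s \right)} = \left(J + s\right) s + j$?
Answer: $260100$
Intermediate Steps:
$c{\left(J,s \right)} = -1 + s \left(J + s\right)$ ($c{\left(J,s \right)} = \left(J + s\right) s - 1 = s \left(J + s\right) - 1 = -1 + s \left(J + s\right)$)
$\left(8 \left(c{\left(6,5 \right)} + 12\right) - 18\right)^{2} = \left(8 \left(\left(-1 + 5^{2} + 6 \cdot 5\right) + 12\right) - 18\right)^{2} = \left(8 \left(\left(-1 + 25 + 30\right) + 12\right) - 18\right)^{2} = \left(8 \left(54 + 12\right) - 18\right)^{2} = \left(8 \cdot 66 - 18\right)^{2} = \left(528 - 18\right)^{2} = 510^{2} = 260100$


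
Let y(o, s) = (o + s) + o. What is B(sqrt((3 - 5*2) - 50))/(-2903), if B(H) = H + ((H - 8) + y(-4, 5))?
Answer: 11/2903 - 2*I*sqrt(57)/2903 ≈ 0.0037892 - 0.0052014*I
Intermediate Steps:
y(o, s) = s + 2*o
B(H) = -11 + 2*H (B(H) = H + ((H - 8) + (5 + 2*(-4))) = H + ((-8 + H) + (5 - 8)) = H + ((-8 + H) - 3) = H + (-11 + H) = -11 + 2*H)
B(sqrt((3 - 5*2) - 50))/(-2903) = (-11 + 2*sqrt((3 - 5*2) - 50))/(-2903) = (-11 + 2*sqrt((3 - 10) - 50))*(-1/2903) = (-11 + 2*sqrt(-7 - 50))*(-1/2903) = (-11 + 2*sqrt(-57))*(-1/2903) = (-11 + 2*(I*sqrt(57)))*(-1/2903) = (-11 + 2*I*sqrt(57))*(-1/2903) = 11/2903 - 2*I*sqrt(57)/2903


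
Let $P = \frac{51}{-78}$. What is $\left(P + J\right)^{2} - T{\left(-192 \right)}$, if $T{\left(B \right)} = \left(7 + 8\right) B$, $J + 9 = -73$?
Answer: $\frac{6565081}{676} \approx 9711.7$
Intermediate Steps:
$J = -82$ ($J = -9 - 73 = -82$)
$P = - \frac{17}{26}$ ($P = 51 \left(- \frac{1}{78}\right) = - \frac{17}{26} \approx -0.65385$)
$T{\left(B \right)} = 15 B$
$\left(P + J\right)^{2} - T{\left(-192 \right)} = \left(- \frac{17}{26} - 82\right)^{2} - 15 \left(-192\right) = \left(- \frac{2149}{26}\right)^{2} - -2880 = \frac{4618201}{676} + 2880 = \frac{6565081}{676}$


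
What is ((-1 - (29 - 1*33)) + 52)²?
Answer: 3025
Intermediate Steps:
((-1 - (29 - 1*33)) + 52)² = ((-1 - (29 - 33)) + 52)² = ((-1 - 1*(-4)) + 52)² = ((-1 + 4) + 52)² = (3 + 52)² = 55² = 3025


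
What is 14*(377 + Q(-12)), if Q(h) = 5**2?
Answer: 5628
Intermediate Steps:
Q(h) = 25
14*(377 + Q(-12)) = 14*(377 + 25) = 14*402 = 5628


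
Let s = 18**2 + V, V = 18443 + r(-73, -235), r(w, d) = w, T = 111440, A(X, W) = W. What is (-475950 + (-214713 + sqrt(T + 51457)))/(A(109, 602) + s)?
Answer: -230221/6432 + sqrt(162897)/19296 ≈ -35.772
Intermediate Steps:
V = 18370 (V = 18443 - 73 = 18370)
s = 18694 (s = 18**2 + 18370 = 324 + 18370 = 18694)
(-475950 + (-214713 + sqrt(T + 51457)))/(A(109, 602) + s) = (-475950 + (-214713 + sqrt(111440 + 51457)))/(602 + 18694) = (-475950 + (-214713 + sqrt(162897)))/19296 = (-690663 + sqrt(162897))*(1/19296) = -230221/6432 + sqrt(162897)/19296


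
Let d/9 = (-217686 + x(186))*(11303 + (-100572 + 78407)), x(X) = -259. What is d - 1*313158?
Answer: 21305554152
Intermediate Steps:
d = 21305867310 (d = 9*((-217686 - 259)*(11303 + (-100572 + 78407))) = 9*(-217945*(11303 - 22165)) = 9*(-217945*(-10862)) = 9*2367318590 = 21305867310)
d - 1*313158 = 21305867310 - 1*313158 = 21305867310 - 313158 = 21305554152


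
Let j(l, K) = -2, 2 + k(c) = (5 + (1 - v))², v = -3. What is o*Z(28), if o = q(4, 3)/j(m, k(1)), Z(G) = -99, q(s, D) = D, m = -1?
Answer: 297/2 ≈ 148.50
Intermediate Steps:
k(c) = 79 (k(c) = -2 + (5 + (1 - 1*(-3)))² = -2 + (5 + (1 + 3))² = -2 + (5 + 4)² = -2 + 9² = -2 + 81 = 79)
o = -3/2 (o = 3/(-2) = 3*(-½) = -3/2 ≈ -1.5000)
o*Z(28) = -3/2*(-99) = 297/2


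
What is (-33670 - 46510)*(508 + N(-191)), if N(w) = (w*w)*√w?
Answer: -40731440 - 2925046580*I*√191 ≈ -4.0731e+7 - 4.0425e+10*I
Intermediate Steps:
N(w) = w^(5/2) (N(w) = w²*√w = w^(5/2))
(-33670 - 46510)*(508 + N(-191)) = (-33670 - 46510)*(508 + (-191)^(5/2)) = -80180*(508 + 36481*I*√191) = -40731440 - 2925046580*I*√191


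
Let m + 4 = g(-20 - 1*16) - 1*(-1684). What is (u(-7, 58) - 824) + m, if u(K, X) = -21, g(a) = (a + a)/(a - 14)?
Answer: 20911/25 ≈ 836.44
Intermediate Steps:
g(a) = 2*a/(-14 + a) (g(a) = (2*a)/(-14 + a) = 2*a/(-14 + a))
m = 42036/25 (m = -4 + (2*(-20 - 1*16)/(-14 + (-20 - 1*16)) - 1*(-1684)) = -4 + (2*(-20 - 16)/(-14 + (-20 - 16)) + 1684) = -4 + (2*(-36)/(-14 - 36) + 1684) = -4 + (2*(-36)/(-50) + 1684) = -4 + (2*(-36)*(-1/50) + 1684) = -4 + (36/25 + 1684) = -4 + 42136/25 = 42036/25 ≈ 1681.4)
(u(-7, 58) - 824) + m = (-21 - 824) + 42036/25 = -845 + 42036/25 = 20911/25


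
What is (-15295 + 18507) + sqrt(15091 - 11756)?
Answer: 3212 + sqrt(3335) ≈ 3269.8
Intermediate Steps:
(-15295 + 18507) + sqrt(15091 - 11756) = 3212 + sqrt(3335)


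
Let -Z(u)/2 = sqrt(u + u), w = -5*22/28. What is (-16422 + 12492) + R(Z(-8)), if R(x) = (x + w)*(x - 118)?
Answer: -24713/7 + 6828*I/7 ≈ -3530.4 + 975.43*I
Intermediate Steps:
w = -55/14 (w = -110*1/28 = -55/14 ≈ -3.9286)
Z(u) = -2*sqrt(2)*sqrt(u) (Z(u) = -2*sqrt(u + u) = -2*sqrt(2)*sqrt(u))
R(x) = (-118 + x)*(-55/14 + x) (R(x) = (x - 55/14)*(x - 118) = (-55/14 + x)*(-118 + x) = (-118 + x)*(-55/14 + x))
(-16422 + 12492) + R(Z(-8)) = (-16422 + 12492) + (3245/7 + (-2*sqrt(2)*sqrt(-8))**2 - (-1707)*sqrt(2)*sqrt(-8)/7) = -3930 + (3245/7 + (-2*sqrt(2)*2*I*sqrt(2))**2 - (-1707)*sqrt(2)*2*I*sqrt(2)/7) = -3930 + (3245/7 + (-8*I)**2 - (-6828)*I/7) = -3930 + (3245/7 - 64 + 6828*I/7) = -3930 + (2797/7 + 6828*I/7) = -24713/7 + 6828*I/7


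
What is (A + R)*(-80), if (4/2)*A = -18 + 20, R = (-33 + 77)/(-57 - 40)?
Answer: -4240/97 ≈ -43.711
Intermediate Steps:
R = -44/97 (R = 44/(-97) = 44*(-1/97) = -44/97 ≈ -0.45361)
A = 1 (A = (-18 + 20)/2 = (½)*2 = 1)
(A + R)*(-80) = (1 - 44/97)*(-80) = (53/97)*(-80) = -4240/97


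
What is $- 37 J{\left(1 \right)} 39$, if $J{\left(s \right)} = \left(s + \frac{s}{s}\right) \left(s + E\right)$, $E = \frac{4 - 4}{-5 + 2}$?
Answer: $-2886$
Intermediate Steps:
$E = 0$ ($E = \frac{0}{-3} = 0 \left(- \frac{1}{3}\right) = 0$)
$J{\left(s \right)} = s \left(1 + s\right)$ ($J{\left(s \right)} = \left(s + \frac{s}{s}\right) \left(s + 0\right) = \left(s + 1\right) s = \left(1 + s\right) s = s \left(1 + s\right)$)
$- 37 J{\left(1 \right)} 39 = - 37 \cdot 1 \left(1 + 1\right) 39 = - 37 \cdot 1 \cdot 2 \cdot 39 = \left(-37\right) 2 \cdot 39 = \left(-74\right) 39 = -2886$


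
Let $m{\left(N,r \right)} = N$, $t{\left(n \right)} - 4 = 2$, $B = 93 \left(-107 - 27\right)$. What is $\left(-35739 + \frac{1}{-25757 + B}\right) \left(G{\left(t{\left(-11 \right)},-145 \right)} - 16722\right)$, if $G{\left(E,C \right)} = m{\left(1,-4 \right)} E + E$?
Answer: $\frac{22824336749820}{38219} \approx 5.972 \cdot 10^{8}$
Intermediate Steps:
$B = -12462$ ($B = 93 \left(-134\right) = -12462$)
$t{\left(n \right)} = 6$ ($t{\left(n \right)} = 4 + 2 = 6$)
$G{\left(E,C \right)} = 2 E$ ($G{\left(E,C \right)} = 1 E + E = E + E = 2 E$)
$\left(-35739 + \frac{1}{-25757 + B}\right) \left(G{\left(t{\left(-11 \right)},-145 \right)} - 16722\right) = \left(-35739 + \frac{1}{-25757 - 12462}\right) \left(2 \cdot 6 - 16722\right) = \left(-35739 + \frac{1}{-38219}\right) \left(12 - 16722\right) = \left(-35739 - \frac{1}{38219}\right) \left(-16710\right) = \left(- \frac{1365908842}{38219}\right) \left(-16710\right) = \frac{22824336749820}{38219}$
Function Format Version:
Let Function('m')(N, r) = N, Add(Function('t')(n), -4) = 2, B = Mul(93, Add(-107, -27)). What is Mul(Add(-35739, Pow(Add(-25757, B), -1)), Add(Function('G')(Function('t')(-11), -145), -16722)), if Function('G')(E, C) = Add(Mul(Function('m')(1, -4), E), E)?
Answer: Rational(22824336749820, 38219) ≈ 5.9720e+8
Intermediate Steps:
B = -12462 (B = Mul(93, -134) = -12462)
Function('t')(n) = 6 (Function('t')(n) = Add(4, 2) = 6)
Function('G')(E, C) = Mul(2, E) (Function('G')(E, C) = Add(Mul(1, E), E) = Add(E, E) = Mul(2, E))
Mul(Add(-35739, Pow(Add(-25757, B), -1)), Add(Function('G')(Function('t')(-11), -145), -16722)) = Mul(Add(-35739, Pow(Add(-25757, -12462), -1)), Add(Mul(2, 6), -16722)) = Mul(Add(-35739, Pow(-38219, -1)), Add(12, -16722)) = Mul(Add(-35739, Rational(-1, 38219)), -16710) = Mul(Rational(-1365908842, 38219), -16710) = Rational(22824336749820, 38219)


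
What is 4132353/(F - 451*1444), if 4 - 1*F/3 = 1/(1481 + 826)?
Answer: -3177779457/500797409 ≈ -6.3454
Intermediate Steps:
F = 9227/769 (F = 12 - 3/(1481 + 826) = 12 - 3/2307 = 12 - 3*1/2307 = 12 - 1/769 = 9227/769 ≈ 11.999)
4132353/(F - 451*1444) = 4132353/(9227/769 - 451*1444) = 4132353/(9227/769 - 651244) = 4132353/(-500797409/769) = 4132353*(-769/500797409) = -3177779457/500797409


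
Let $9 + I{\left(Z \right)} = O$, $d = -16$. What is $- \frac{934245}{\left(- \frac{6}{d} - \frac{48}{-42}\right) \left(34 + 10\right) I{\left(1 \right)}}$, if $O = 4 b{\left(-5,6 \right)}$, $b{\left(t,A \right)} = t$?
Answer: $\frac{2615886}{5423} \approx 482.37$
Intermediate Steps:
$O = -20$ ($O = 4 \left(-5\right) = -20$)
$I{\left(Z \right)} = -29$ ($I{\left(Z \right)} = -9 - 20 = -29$)
$- \frac{934245}{\left(- \frac{6}{d} - \frac{48}{-42}\right) \left(34 + 10\right) I{\left(1 \right)}} = - \frac{934245}{\left(- \frac{6}{-16} - \frac{48}{-42}\right) \left(34 + 10\right) \left(-29\right)} = - \frac{934245}{\left(\left(-6\right) \left(- \frac{1}{16}\right) - - \frac{8}{7}\right) 44 \left(-29\right)} = - \frac{934245}{\left(\frac{3}{8} + \frac{8}{7}\right) 44 \left(-29\right)} = - \frac{934245}{\frac{85}{56} \cdot 44 \left(-29\right)} = - \frac{934245}{\frac{935}{14} \left(-29\right)} = - \frac{934245}{- \frac{27115}{14}} = \left(-934245\right) \left(- \frac{14}{27115}\right) = \frac{2615886}{5423}$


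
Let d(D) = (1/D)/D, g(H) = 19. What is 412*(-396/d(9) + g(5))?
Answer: -13207484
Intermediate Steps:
d(D) = D⁻² (d(D) = 1/(D*D) = D⁻²)
412*(-396/d(9) + g(5)) = 412*(-396/(9⁻²) + 19) = 412*(-396/1/81 + 19) = 412*(-396*81 + 19) = 412*(-32076 + 19) = 412*(-32057) = -13207484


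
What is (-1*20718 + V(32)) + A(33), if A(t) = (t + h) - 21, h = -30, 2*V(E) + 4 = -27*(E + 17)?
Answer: -42799/2 ≈ -21400.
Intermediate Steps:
V(E) = -463/2 - 27*E/2 (V(E) = -2 + (-27*(E + 17))/2 = -2 + (-27*(17 + E))/2 = -2 + (-459 - 27*E)/2 = -2 + (-459/2 - 27*E/2) = -463/2 - 27*E/2)
A(t) = -51 + t (A(t) = (t - 30) - 21 = (-30 + t) - 21 = -51 + t)
(-1*20718 + V(32)) + A(33) = (-1*20718 + (-463/2 - 27/2*32)) + (-51 + 33) = (-20718 + (-463/2 - 432)) - 18 = (-20718 - 1327/2) - 18 = -42763/2 - 18 = -42799/2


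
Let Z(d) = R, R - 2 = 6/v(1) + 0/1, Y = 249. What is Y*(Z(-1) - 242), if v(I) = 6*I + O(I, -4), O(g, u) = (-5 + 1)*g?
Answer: -59013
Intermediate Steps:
O(g, u) = -4*g
v(I) = 2*I (v(I) = 6*I - 4*I = 2*I)
R = 5 (R = 2 + (6/((2*1)) + 0/1) = 2 + (6/2 + 0*1) = 2 + (6*(½) + 0) = 2 + (3 + 0) = 2 + 3 = 5)
Z(d) = 5
Y*(Z(-1) - 242) = 249*(5 - 242) = 249*(-237) = -59013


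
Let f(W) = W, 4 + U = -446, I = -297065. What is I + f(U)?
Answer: -297515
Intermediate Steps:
U = -450 (U = -4 - 446 = -450)
I + f(U) = -297065 - 450 = -297515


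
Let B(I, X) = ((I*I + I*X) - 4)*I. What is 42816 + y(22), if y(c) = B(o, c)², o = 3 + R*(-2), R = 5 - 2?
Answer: 76305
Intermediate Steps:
R = 3
o = -3 (o = 3 + 3*(-2) = 3 - 6 = -3)
B(I, X) = I*(-4 + I² + I*X) (B(I, X) = ((I² + I*X) - 4)*I = (-4 + I² + I*X)*I = I*(-4 + I² + I*X))
y(c) = (-15 + 9*c)² (y(c) = (-3*(-4 + (-3)² - 3*c))² = (-3*(-4 + 9 - 3*c))² = (-3*(5 - 3*c))² = (-15 + 9*c)²)
42816 + y(22) = 42816 + 9*(-5 + 3*22)² = 42816 + 9*(-5 + 66)² = 42816 + 9*61² = 42816 + 9*3721 = 42816 + 33489 = 76305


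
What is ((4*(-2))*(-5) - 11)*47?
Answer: 1363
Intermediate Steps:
((4*(-2))*(-5) - 11)*47 = (-8*(-5) - 11)*47 = (40 - 11)*47 = 29*47 = 1363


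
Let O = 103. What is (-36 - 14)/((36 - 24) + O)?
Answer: -10/23 ≈ -0.43478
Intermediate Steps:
(-36 - 14)/((36 - 24) + O) = (-36 - 14)/((36 - 24) + 103) = -50/(12 + 103) = -50/115 = (1/115)*(-50) = -10/23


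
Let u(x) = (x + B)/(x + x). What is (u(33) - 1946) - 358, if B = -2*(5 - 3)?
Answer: -152035/66 ≈ -2303.6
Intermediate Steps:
B = -4 (B = -2*2 = -4)
u(x) = (-4 + x)/(2*x) (u(x) = (x - 4)/(x + x) = (-4 + x)/((2*x)) = (-4 + x)*(1/(2*x)) = (-4 + x)/(2*x))
(u(33) - 1946) - 358 = ((1/2)*(-4 + 33)/33 - 1946) - 358 = ((1/2)*(1/33)*29 - 1946) - 358 = (29/66 - 1946) - 358 = -128407/66 - 358 = -152035/66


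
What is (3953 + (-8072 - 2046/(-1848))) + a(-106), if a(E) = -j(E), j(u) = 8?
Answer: -115525/28 ≈ -4125.9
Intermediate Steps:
a(E) = -8 (a(E) = -1*8 = -8)
(3953 + (-8072 - 2046/(-1848))) + a(-106) = (3953 + (-8072 - 2046/(-1848))) - 8 = (3953 + (-8072 - 2046*(-1/1848))) - 8 = (3953 + (-8072 + 31/28)) - 8 = (3953 - 225985/28) - 8 = -115301/28 - 8 = -115525/28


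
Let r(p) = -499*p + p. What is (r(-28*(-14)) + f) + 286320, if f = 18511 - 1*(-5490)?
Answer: 115105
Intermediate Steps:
r(p) = -498*p
f = 24001 (f = 18511 + 5490 = 24001)
(r(-28*(-14)) + f) + 286320 = (-(-13944)*(-14) + 24001) + 286320 = (-498*392 + 24001) + 286320 = (-195216 + 24001) + 286320 = -171215 + 286320 = 115105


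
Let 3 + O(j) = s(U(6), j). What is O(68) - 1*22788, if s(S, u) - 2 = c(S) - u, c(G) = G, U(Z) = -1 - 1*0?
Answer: -22858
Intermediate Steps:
U(Z) = -1 (U(Z) = -1 + 0 = -1)
s(S, u) = 2 + S - u (s(S, u) = 2 + (S - u) = 2 + S - u)
O(j) = -2 - j (O(j) = -3 + (2 - 1 - j) = -3 + (1 - j) = -2 - j)
O(68) - 1*22788 = (-2 - 1*68) - 1*22788 = (-2 - 68) - 22788 = -70 - 22788 = -22858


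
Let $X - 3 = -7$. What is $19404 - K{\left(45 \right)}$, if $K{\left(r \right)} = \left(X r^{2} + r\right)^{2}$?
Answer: $-64863621$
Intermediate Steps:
$X = -4$ ($X = 3 - 7 = -4$)
$K{\left(r \right)} = \left(r - 4 r^{2}\right)^{2}$ ($K{\left(r \right)} = \left(- 4 r^{2} + r\right)^{2} = \left(r - 4 r^{2}\right)^{2}$)
$19404 - K{\left(45 \right)} = 19404 - 45^{2} \left(-1 + 4 \cdot 45\right)^{2} = 19404 - 2025 \left(-1 + 180\right)^{2} = 19404 - 2025 \cdot 179^{2} = 19404 - 2025 \cdot 32041 = 19404 - 64883025 = -64863621$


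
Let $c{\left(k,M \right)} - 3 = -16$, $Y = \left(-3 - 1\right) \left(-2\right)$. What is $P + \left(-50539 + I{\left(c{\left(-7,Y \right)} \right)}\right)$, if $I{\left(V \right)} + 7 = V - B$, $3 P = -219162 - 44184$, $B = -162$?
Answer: $-138179$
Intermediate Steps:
$Y = 8$ ($Y = \left(-4\right) \left(-2\right) = 8$)
$c{\left(k,M \right)} = -13$ ($c{\left(k,M \right)} = 3 - 16 = -13$)
$P = -87782$ ($P = \frac{-219162 - 44184}{3} = \frac{1}{3} \left(-263346\right) = -87782$)
$I{\left(V \right)} = 155 + V$ ($I{\left(V \right)} = -7 + \left(V - -162\right) = -7 + \left(V + 162\right) = -7 + \left(162 + V\right) = 155 + V$)
$P + \left(-50539 + I{\left(c{\left(-7,Y \right)} \right)}\right) = -87782 + \left(-50539 + \left(155 - 13\right)\right) = -87782 + \left(-50539 + 142\right) = -87782 - 50397 = -138179$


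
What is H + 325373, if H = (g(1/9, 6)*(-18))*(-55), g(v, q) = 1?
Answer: 326363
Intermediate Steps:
H = 990 (H = (1*(-18))*(-55) = -18*(-55) = 990)
H + 325373 = 990 + 325373 = 326363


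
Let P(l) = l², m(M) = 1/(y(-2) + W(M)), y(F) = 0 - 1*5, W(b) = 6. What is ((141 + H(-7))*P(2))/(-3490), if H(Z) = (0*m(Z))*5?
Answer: -282/1745 ≈ -0.16160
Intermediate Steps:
y(F) = -5 (y(F) = 0 - 5 = -5)
m(M) = 1 (m(M) = 1/(-5 + 6) = 1/1 = 1)
H(Z) = 0 (H(Z) = (0*1)*5 = 0*5 = 0)
((141 + H(-7))*P(2))/(-3490) = ((141 + 0)*2²)/(-3490) = (141*4)*(-1/3490) = 564*(-1/3490) = -282/1745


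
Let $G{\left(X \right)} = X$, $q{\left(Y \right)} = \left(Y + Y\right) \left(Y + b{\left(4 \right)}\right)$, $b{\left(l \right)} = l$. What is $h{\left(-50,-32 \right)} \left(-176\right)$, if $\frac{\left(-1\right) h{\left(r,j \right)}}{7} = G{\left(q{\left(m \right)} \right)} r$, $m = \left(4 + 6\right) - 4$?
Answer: $-7392000$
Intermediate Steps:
$m = 6$ ($m = 10 - 4 = 6$)
$q{\left(Y \right)} = 2 Y \left(4 + Y\right)$ ($q{\left(Y \right)} = \left(Y + Y\right) \left(Y + 4\right) = 2 Y \left(4 + Y\right)$)
$h{\left(r,j \right)} = - 840 r$ ($h{\left(r,j \right)} = - 7 \cdot 2 \cdot 6 \left(4 + 6\right) r = - 7 \cdot 2 \cdot 6 \cdot 10 r = - 7 \cdot 120 r = - 840 r$)
$h{\left(-50,-32 \right)} \left(-176\right) = \left(-840\right) \left(-50\right) \left(-176\right) = 42000 \left(-176\right) = -7392000$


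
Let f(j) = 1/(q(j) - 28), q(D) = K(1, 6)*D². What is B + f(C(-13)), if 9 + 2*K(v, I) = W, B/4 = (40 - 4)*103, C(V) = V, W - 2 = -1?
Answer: 10441727/704 ≈ 14832.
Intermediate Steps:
W = 1 (W = 2 - 1 = 1)
B = 14832 (B = 4*((40 - 4)*103) = 4*(36*103) = 4*3708 = 14832)
K(v, I) = -4 (K(v, I) = -9/2 + (½)*1 = -9/2 + ½ = -4)
q(D) = -4*D²
f(j) = 1/(-28 - 4*j²) (f(j) = 1/(-4*j² - 28) = 1/(-28 - 4*j²))
B + f(C(-13)) = 14832 - 1/(28 + 4*(-13)²) = 14832 - 1/(28 + 4*169) = 14832 - 1/(28 + 676) = 14832 - 1/704 = 10441727/704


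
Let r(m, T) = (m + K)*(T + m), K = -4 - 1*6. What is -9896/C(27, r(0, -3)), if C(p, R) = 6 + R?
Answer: -2474/9 ≈ -274.89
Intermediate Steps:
K = -10 (K = -4 - 6 = -10)
r(m, T) = (-10 + m)*(T + m) (r(m, T) = (m - 10)*(T + m) = (-10 + m)*(T + m))
-9896/C(27, r(0, -3)) = -9896/(6 + (0² - 10*(-3) - 10*0 - 3*0)) = -9896/(6 + (0 + 30 + 0 + 0)) = -9896/(6 + 30) = -9896/36 = -9896*1/36 = -2474/9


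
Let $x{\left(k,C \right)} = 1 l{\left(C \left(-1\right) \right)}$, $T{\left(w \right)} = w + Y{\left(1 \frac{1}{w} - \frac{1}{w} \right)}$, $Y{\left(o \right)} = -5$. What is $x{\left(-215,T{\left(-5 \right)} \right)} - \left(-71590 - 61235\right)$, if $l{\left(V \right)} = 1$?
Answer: $132826$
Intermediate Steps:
$T{\left(w \right)} = -5 + w$ ($T{\left(w \right)} = w - 5 = -5 + w$)
$x{\left(k,C \right)} = 1$ ($x{\left(k,C \right)} = 1 \cdot 1 = 1$)
$x{\left(-215,T{\left(-5 \right)} \right)} - \left(-71590 - 61235\right) = 1 - \left(-71590 - 61235\right) = 1 - -132825 = 1 + 132825 = 132826$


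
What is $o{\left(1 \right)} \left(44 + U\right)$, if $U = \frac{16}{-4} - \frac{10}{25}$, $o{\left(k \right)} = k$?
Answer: $\frac{198}{5} \approx 39.6$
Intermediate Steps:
$U = - \frac{22}{5}$ ($U = 16 \left(- \frac{1}{4}\right) - \frac{2}{5} = -4 - \frac{2}{5} = - \frac{22}{5} \approx -4.4$)
$o{\left(1 \right)} \left(44 + U\right) = 1 \left(44 - \frac{22}{5}\right) = 1 \cdot \frac{198}{5} = \frac{198}{5}$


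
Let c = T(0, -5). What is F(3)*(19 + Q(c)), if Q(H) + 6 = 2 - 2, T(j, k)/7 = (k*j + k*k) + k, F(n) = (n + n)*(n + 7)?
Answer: 780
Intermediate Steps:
F(n) = 2*n*(7 + n) (F(n) = (2*n)*(7 + n) = 2*n*(7 + n))
T(j, k) = 7*k + 7*k**2 + 7*j*k (T(j, k) = 7*((k*j + k*k) + k) = 7*((j*k + k**2) + k) = 7*((k**2 + j*k) + k) = 7*(k + k**2 + j*k) = 7*k + 7*k**2 + 7*j*k)
c = 140 (c = 7*(-5)*(1 + 0 - 5) = 7*(-5)*(-4) = 140)
Q(H) = -6 (Q(H) = -6 + (2 - 2) = -6 + 0 = -6)
F(3)*(19 + Q(c)) = (2*3*(7 + 3))*(19 - 6) = (2*3*10)*13 = 60*13 = 780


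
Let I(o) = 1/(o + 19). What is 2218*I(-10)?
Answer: 2218/9 ≈ 246.44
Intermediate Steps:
I(o) = 1/(19 + o)
2218*I(-10) = 2218/(19 - 10) = 2218/9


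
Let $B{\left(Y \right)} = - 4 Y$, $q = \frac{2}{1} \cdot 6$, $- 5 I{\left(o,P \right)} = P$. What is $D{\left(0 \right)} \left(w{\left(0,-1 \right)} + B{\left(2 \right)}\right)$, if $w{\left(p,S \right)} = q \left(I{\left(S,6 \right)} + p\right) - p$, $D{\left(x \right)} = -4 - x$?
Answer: $\frac{448}{5} \approx 89.6$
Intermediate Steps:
$I{\left(o,P \right)} = - \frac{P}{5}$
$q = 12$ ($q = 2 \cdot 1 \cdot 6 = 2 \cdot 6 = 12$)
$w{\left(p,S \right)} = - \frac{72}{5} + 11 p$ ($w{\left(p,S \right)} = 12 \left(\left(- \frac{1}{5}\right) 6 + p\right) - p = 12 \left(- \frac{6}{5} + p\right) - p = \left(- \frac{72}{5} + 12 p\right) - p = - \frac{72}{5} + 11 p$)
$D{\left(0 \right)} \left(w{\left(0,-1 \right)} + B{\left(2 \right)}\right) = \left(-4 - 0\right) \left(\left(- \frac{72}{5} + 11 \cdot 0\right) - 8\right) = \left(-4 + 0\right) \left(\left(- \frac{72}{5} + 0\right) - 8\right) = - 4 \left(- \frac{72}{5} - 8\right) = \left(-4\right) \left(- \frac{112}{5}\right) = \frac{448}{5}$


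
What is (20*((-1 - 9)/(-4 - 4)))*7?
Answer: 175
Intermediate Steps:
(20*((-1 - 9)/(-4 - 4)))*7 = (20*(-10/(-8)))*7 = (20*(-10*(-⅛)))*7 = (20*(5/4))*7 = 25*7 = 175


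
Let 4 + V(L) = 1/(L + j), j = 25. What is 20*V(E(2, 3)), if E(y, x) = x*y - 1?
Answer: -238/3 ≈ -79.333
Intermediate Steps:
E(y, x) = -1 + x*y
V(L) = -4 + 1/(25 + L) (V(L) = -4 + 1/(L + 25) = -4 + 1/(25 + L))
20*V(E(2, 3)) = 20*((-99 - 4*(-1 + 3*2))/(25 + (-1 + 3*2))) = 20*((-99 - 4*(-1 + 6))/(25 + (-1 + 6))) = 20*((-99 - 4*5)/(25 + 5)) = 20*((-99 - 20)/30) = 20*((1/30)*(-119)) = 20*(-119/30) = -238/3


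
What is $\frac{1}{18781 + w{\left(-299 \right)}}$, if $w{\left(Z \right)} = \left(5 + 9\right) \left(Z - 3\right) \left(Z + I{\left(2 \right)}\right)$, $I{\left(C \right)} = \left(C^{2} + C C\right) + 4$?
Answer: $\frac{1}{1232217} \approx 8.1155 \cdot 10^{-7}$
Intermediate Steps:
$I{\left(C \right)} = 4 + 2 C^{2}$ ($I{\left(C \right)} = \left(C^{2} + C^{2}\right) + 4 = 2 C^{2} + 4 = 4 + 2 C^{2}$)
$w{\left(Z \right)} = 14 \left(-3 + Z\right) \left(12 + Z\right)$ ($w{\left(Z \right)} = \left(5 + 9\right) \left(Z - 3\right) \left(Z + \left(4 + 2 \cdot 2^{2}\right)\right) = 14 \left(-3 + Z\right) \left(Z + \left(4 + 2 \cdot 4\right)\right) = 14 \left(-3 + Z\right) \left(Z + \left(4 + 8\right)\right) = 14 \left(-3 + Z\right) \left(Z + 12\right) = 14 \left(-3 + Z\right) \left(12 + Z\right)$)
$\frac{1}{18781 + w{\left(-299 \right)}} = \frac{1}{18781 + \left(-504 + 14 \left(-299\right)^{2} + 126 \left(-299\right)\right)} = \frac{1}{18781 - -1213436} = \frac{1}{18781 + 1213436} = \frac{1}{1232217}$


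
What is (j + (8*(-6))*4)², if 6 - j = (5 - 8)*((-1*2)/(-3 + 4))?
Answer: 36864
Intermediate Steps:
j = 0 (j = 6 - (5 - 8)*(-1*2)/(-3 + 4) = 6 - (-3)*-2/1 = 6 - (-3)*1*(-2) = 6 - (-3)*(-2) = 6 - 1*6 = 6 - 6 = 0)
(j + (8*(-6))*4)² = (0 + (8*(-6))*4)² = (0 - 48*4)² = (0 - 192)² = (-192)² = 36864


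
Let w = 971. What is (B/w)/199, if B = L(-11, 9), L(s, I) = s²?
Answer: 121/193229 ≈ 0.00062620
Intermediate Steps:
B = 121 (B = (-11)² = 121)
(B/w)/199 = (121/971)/199 = (121*(1/971))*(1/199) = (121/971)*(1/199) = 121/193229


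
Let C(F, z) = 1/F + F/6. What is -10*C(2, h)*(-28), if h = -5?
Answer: 700/3 ≈ 233.33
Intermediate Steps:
C(F, z) = 1/F + F/6 (C(F, z) = 1/F + F*(1/6) = 1/F + F/6)
-10*C(2, h)*(-28) = -10*(1/2 + (1/6)*2)*(-28) = -10*(1/2 + 1/3)*(-28) = -10*5/6*(-28) = -25/3*(-28) = 700/3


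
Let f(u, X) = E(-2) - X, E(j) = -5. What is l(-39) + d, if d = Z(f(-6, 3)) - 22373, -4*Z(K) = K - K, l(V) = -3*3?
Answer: -22382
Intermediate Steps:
l(V) = -9
f(u, X) = -5 - X
Z(K) = 0 (Z(K) = -(K - K)/4 = -¼*0 = 0)
d = -22373 (d = 0 - 22373 = -22373)
l(-39) + d = -9 - 22373 = -22382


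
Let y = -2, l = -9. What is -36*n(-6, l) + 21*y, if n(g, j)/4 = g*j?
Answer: -7818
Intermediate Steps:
n(g, j) = 4*g*j (n(g, j) = 4*(g*j) = 4*g*j)
-36*n(-6, l) + 21*y = -144*(-6)*(-9) + 21*(-2) = -36*216 - 42 = -7776 - 42 = -7818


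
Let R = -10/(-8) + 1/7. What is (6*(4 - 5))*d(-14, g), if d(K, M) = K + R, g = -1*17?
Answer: 1059/14 ≈ 75.643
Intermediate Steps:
R = 39/28 (R = -10*(-⅛) + 1*(⅐) = 5/4 + ⅐ = 39/28 ≈ 1.3929)
g = -17
d(K, M) = 39/28 + K (d(K, M) = K + 39/28 = 39/28 + K)
(6*(4 - 5))*d(-14, g) = (6*(4 - 5))*(39/28 - 14) = (6*(-1))*(-353/28) = -6*(-353/28) = 1059/14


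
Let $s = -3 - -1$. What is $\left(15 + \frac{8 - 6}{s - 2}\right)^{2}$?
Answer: $\frac{841}{4} \approx 210.25$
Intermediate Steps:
$s = -2$ ($s = -3 + 1 = -2$)
$\left(15 + \frac{8 - 6}{s - 2}\right)^{2} = \left(15 + \frac{8 - 6}{-2 - 2}\right)^{2} = \left(15 + \frac{2}{-4}\right)^{2} = \left(15 + 2 \left(- \frac{1}{4}\right)\right)^{2} = \left(15 - \frac{1}{2}\right)^{2} = \left(\frac{29}{2}\right)^{2} = \frac{841}{4}$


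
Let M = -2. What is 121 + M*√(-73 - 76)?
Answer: 121 - 2*I*√149 ≈ 121.0 - 24.413*I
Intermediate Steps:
121 + M*√(-73 - 76) = 121 - 2*√(-73 - 76) = 121 - 2*I*√149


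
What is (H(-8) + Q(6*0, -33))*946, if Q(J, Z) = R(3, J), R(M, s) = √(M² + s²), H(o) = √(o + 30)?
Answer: 2838 + 946*√22 ≈ 7275.1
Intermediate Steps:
H(o) = √(30 + o)
Q(J, Z) = √(9 + J²) (Q(J, Z) = √(3² + J²) = √(9 + J²))
(H(-8) + Q(6*0, -33))*946 = (√(30 - 8) + √(9 + (6*0)²))*946 = (√22 + √(9 + 0²))*946 = (√22 + √(9 + 0))*946 = (√22 + √9)*946 = (√22 + 3)*946 = (3 + √22)*946 = 2838 + 946*√22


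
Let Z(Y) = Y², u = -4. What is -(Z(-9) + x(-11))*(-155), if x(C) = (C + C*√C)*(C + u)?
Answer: 38130 + 25575*I*√11 ≈ 38130.0 + 84823.0*I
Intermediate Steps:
x(C) = (-4 + C)*(C + C^(3/2)) (x(C) = (C + C*√C)*(C - 4) = (C + C^(3/2))*(-4 + C) = (-4 + C)*(C + C^(3/2)))
-(Z(-9) + x(-11))*(-155) = -((-9)² + ((-11)² + (-11)^(5/2) - 4*(-11) - (-44)*I*√11))*(-155) = -(81 + (121 + 121*I*√11 + 44 - (-44)*I*√11))*(-155) = -(81 + (121 + 121*I*√11 + 44 + 44*I*√11))*(-155) = -(81 + (165 + 165*I*√11))*(-155) = -(246 + 165*I*√11)*(-155) = -(-38130 - 25575*I*√11) = 38130 + 25575*I*√11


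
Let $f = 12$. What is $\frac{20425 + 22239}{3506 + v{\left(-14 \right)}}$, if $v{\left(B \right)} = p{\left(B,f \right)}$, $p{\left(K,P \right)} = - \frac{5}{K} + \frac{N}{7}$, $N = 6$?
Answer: $\frac{597296}{49101} \approx 12.165$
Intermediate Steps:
$p{\left(K,P \right)} = \frac{6}{7} - \frac{5}{K}$ ($p{\left(K,P \right)} = - \frac{5}{K} + \frac{6}{7} = \frac{6}{7} - \frac{5}{K}$)
$v{\left(B \right)} = \frac{6}{7} - \frac{5}{B}$
$\frac{20425 + 22239}{3506 + v{\left(-14 \right)}} = \frac{20425 + 22239}{3506 + \left(\frac{6}{7} - \frac{5}{-14}\right)} = \frac{42664}{3506 + \left(\frac{6}{7} - - \frac{5}{14}\right)} = \frac{42664}{3506 + \left(\frac{6}{7} + \frac{5}{14}\right)} = \frac{42664}{3506 + \frac{17}{14}} = \frac{42664}{\frac{49101}{14}} = 42664 \cdot \frac{14}{49101} = \frac{597296}{49101}$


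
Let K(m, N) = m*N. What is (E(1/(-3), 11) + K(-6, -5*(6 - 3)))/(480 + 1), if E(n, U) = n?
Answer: 269/1443 ≈ 0.18642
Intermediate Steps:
K(m, N) = N*m
(E(1/(-3), 11) + K(-6, -5*(6 - 3)))/(480 + 1) = (1/(-3) - 5*(6 - 3)*(-6))/(480 + 1) = (-1/3 - 5*3*(-6))/481 = (-1/3 - 15*(-6))*(1/481) = (-1/3 + 90)*(1/481) = (269/3)*(1/481) = 269/1443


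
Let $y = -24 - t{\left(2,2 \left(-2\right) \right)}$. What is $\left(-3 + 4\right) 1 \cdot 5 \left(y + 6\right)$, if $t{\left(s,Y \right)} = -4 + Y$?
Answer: $-50$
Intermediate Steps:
$y = -16$ ($y = -24 - \left(-4 + 2 \left(-2\right)\right) = -24 - \left(-4 - 4\right) = -24 - -8 = -24 + 8 = -16$)
$\left(-3 + 4\right) 1 \cdot 5 \left(y + 6\right) = \left(-3 + 4\right) 1 \cdot 5 \left(-16 + 6\right) = 1 \cdot 1 \cdot 5 \left(-10\right) = 1 \cdot 5 \left(-10\right) = 5 \left(-10\right) = -50$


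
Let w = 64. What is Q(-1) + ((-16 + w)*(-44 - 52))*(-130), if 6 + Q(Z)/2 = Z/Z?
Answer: 599030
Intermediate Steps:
Q(Z) = -10 (Q(Z) = -12 + 2*(Z/Z) = -12 + 2*1 = -12 + 2 = -10)
Q(-1) + ((-16 + w)*(-44 - 52))*(-130) = -10 + ((-16 + 64)*(-44 - 52))*(-130) = -10 + (48*(-96))*(-130) = -10 - 4608*(-130) = -10 + 599040 = 599030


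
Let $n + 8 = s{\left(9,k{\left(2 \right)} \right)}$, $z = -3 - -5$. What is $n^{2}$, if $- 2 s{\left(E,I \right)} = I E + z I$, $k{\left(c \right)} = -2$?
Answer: $9$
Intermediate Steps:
$z = 2$ ($z = -3 + 5 = 2$)
$s{\left(E,I \right)} = - I - \frac{E I}{2}$ ($s{\left(E,I \right)} = - \frac{I E + 2 I}{2} = - \frac{E I + 2 I}{2} = - \frac{2 I + E I}{2} = - I - \frac{E I}{2}$)
$n = 3$ ($n = -8 - - (2 + 9) = -8 - \left(-1\right) 11 = -8 + 11 = 3$)
$n^{2} = 3^{2} = 9$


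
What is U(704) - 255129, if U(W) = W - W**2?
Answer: -750041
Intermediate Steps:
U(704) - 255129 = 704*(1 - 1*704) - 255129 = 704*(1 - 704) - 255129 = 704*(-703) - 255129 = -494912 - 255129 = -750041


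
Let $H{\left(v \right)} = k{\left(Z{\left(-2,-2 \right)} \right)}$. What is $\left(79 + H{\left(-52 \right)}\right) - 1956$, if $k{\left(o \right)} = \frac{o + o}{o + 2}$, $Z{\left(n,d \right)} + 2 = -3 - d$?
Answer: $-1871$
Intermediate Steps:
$Z{\left(n,d \right)} = -5 - d$ ($Z{\left(n,d \right)} = -2 - \left(3 + d\right) = -5 - d$)
$k{\left(o \right)} = \frac{2 o}{2 + o}$
$H{\left(v \right)} = 6$ ($H{\left(v \right)} = \frac{2 \left(-5 - -2\right)}{2 - 3} = \frac{2 \left(-5 + 2\right)}{2 + \left(-5 + 2\right)} = 2 \left(-3\right) \frac{1}{2 - 3} = 2 \left(-3\right) \frac{1}{-1} = 2 \left(-3\right) \left(-1\right) = 6$)
$\left(79 + H{\left(-52 \right)}\right) - 1956 = \left(79 + 6\right) - 1956 = 85 - 1956 = -1871$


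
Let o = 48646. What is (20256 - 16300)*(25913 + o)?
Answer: 294955404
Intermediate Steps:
(20256 - 16300)*(25913 + o) = (20256 - 16300)*(25913 + 48646) = 3956*74559 = 294955404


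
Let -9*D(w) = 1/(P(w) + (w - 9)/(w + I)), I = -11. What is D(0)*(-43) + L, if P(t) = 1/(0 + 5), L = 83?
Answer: 44197/504 ≈ 87.693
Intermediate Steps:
P(t) = 1/5
D(w) = -1/(9*(1/5 + (-9 + w)/(-11 + w))) (D(w) = -1/(9*(1/5 + (w - 9)/(w - 11))) = -1/(9*(1/5 + (-9 + w)/(-11 + w))))
D(0)*(-43) + L = (5*(11 - 1*0)/(18*(-28 + 3*0)))*(-43) + 83 = (5*(11 + 0)/(18*(-28 + 0)))*(-43) + 83 = ((5/18)*11/(-28))*(-43) + 83 = ((5/18)*(-1/28)*11)*(-43) + 83 = -55/504*(-43) + 83 = 2365/504 + 83 = 44197/504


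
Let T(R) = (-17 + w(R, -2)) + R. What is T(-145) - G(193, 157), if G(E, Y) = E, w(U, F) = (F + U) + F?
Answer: -504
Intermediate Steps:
w(U, F) = U + 2*F
T(R) = -21 + 2*R (T(R) = (-17 + (R + 2*(-2))) + R = (-17 + (R - 4)) + R = (-17 + (-4 + R)) + R = (-21 + R) + R = -21 + 2*R)
T(-145) - G(193, 157) = (-21 + 2*(-145)) - 1*193 = (-21 - 290) - 193 = -311 - 193 = -504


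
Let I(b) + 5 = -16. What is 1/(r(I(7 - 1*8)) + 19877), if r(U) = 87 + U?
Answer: 1/19943 ≈ 5.0143e-5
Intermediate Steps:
I(b) = -21 (I(b) = -5 - 16 = -21)
1/(r(I(7 - 1*8)) + 19877) = 1/((87 - 21) + 19877) = 1/(66 + 19877) = 1/19943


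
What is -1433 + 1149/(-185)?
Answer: -266254/185 ≈ -1439.2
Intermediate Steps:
-1433 + 1149/(-185) = -1433 - 1/185*1149 = -1433 - 1149/185 = -266254/185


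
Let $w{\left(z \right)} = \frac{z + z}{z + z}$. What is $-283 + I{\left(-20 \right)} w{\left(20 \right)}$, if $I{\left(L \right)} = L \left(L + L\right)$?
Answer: $517$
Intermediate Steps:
$w{\left(z \right)} = 1$ ($w{\left(z \right)} = \frac{2 z}{2 z} = 2 z \frac{1}{2 z} = 1$)
$I{\left(L \right)} = 2 L^{2}$ ($I{\left(L \right)} = L 2 L = 2 L^{2}$)
$-283 + I{\left(-20 \right)} w{\left(20 \right)} = -283 + 2 \left(-20\right)^{2} \cdot 1 = -283 + 2 \cdot 400 \cdot 1 = -283 + 800 \cdot 1 = -283 + 800 = 517$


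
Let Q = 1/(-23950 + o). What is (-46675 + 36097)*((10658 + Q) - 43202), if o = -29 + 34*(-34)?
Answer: 8652734618898/25135 ≈ 3.4425e+8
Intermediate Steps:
o = -1185 (o = -29 - 1156 = -1185)
Q = -1/25135 (Q = 1/(-23950 - 1185) = 1/(-25135) = -1/25135 ≈ -3.9785e-5)
(-46675 + 36097)*((10658 + Q) - 43202) = (-46675 + 36097)*((10658 - 1/25135) - 43202) = -10578*(267888829/25135 - 43202) = -10578*(-817993441/25135) = 8652734618898/25135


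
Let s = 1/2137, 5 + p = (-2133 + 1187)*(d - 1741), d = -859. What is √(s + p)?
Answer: 2*√2808100550173/2137 ≈ 1568.3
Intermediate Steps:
p = 2459595 (p = -5 + (-2133 + 1187)*(-859 - 1741) = -5 - 946*(-2600) = -5 + 2459600 = 2459595)
s = 1/2137 ≈ 0.00046795
√(s + p) = √(1/2137 + 2459595) = √(5256154516/2137) = 2*√2808100550173/2137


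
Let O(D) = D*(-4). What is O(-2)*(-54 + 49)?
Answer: -40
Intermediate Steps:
O(D) = -4*D
O(-2)*(-54 + 49) = (-4*(-2))*(-54 + 49) = 8*(-5) = -40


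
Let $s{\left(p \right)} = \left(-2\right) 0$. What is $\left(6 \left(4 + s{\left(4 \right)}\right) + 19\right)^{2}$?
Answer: $1849$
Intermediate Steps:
$s{\left(p \right)} = 0$
$\left(6 \left(4 + s{\left(4 \right)}\right) + 19\right)^{2} = \left(6 \left(4 + 0\right) + 19\right)^{2} = \left(6 \cdot 4 + 19\right)^{2} = \left(24 + 19\right)^{2} = 43^{2} = 1849$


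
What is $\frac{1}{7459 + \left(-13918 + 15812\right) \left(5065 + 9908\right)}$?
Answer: $\frac{1}{28366321} \approx 3.5253 \cdot 10^{-8}$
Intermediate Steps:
$\frac{1}{7459 + \left(-13918 + 15812\right) \left(5065 + 9908\right)} = \frac{1}{7459 + 1894 \cdot 14973} = \frac{1}{7459 + 28358862} = \frac{1}{28366321}$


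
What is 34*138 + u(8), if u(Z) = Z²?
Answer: 4756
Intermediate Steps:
34*138 + u(8) = 34*138 + 8² = 4692 + 64 = 4756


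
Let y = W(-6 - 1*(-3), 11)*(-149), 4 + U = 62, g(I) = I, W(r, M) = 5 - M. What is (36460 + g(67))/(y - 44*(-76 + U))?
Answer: 36527/1686 ≈ 21.665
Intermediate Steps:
U = 58 (U = -4 + 62 = 58)
y = 894 (y = (5 - 1*11)*(-149) = (5 - 11)*(-149) = -6*(-149) = 894)
(36460 + g(67))/(y - 44*(-76 + U)) = (36460 + 67)/(894 - 44*(-76 + 58)) = 36527/(894 - 44*(-18)) = 36527/(894 + 792) = 36527/1686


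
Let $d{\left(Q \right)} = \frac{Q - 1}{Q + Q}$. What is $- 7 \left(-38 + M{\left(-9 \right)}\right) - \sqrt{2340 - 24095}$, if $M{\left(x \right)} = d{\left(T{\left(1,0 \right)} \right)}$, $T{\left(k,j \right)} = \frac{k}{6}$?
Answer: $\frac{567}{2} - i \sqrt{21755} \approx 283.5 - 147.5 i$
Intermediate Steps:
$T{\left(k,j \right)} = \frac{k}{6}$ ($T{\left(k,j \right)} = k \frac{1}{6} = \frac{k}{6}$)
$d{\left(Q \right)} = \frac{-1 + Q}{2 Q}$
$M{\left(x \right)} = - \frac{5}{2}$ ($M{\left(x \right)} = \frac{-1 + \frac{1}{6} \cdot 1}{2 \cdot \frac{1}{6} \cdot 1} = \frac{\frac{1}{\frac{1}{6}} \left(-1 + \frac{1}{6}\right)}{2} = \frac{1}{2} \cdot 6 \left(- \frac{5}{6}\right) = - \frac{5}{2}$)
$- 7 \left(-38 + M{\left(-9 \right)}\right) - \sqrt{2340 - 24095} = - 7 \left(-38 - \frac{5}{2}\right) - \sqrt{2340 - 24095} = \left(-7\right) \left(- \frac{81}{2}\right) - \sqrt{-21755} = \frac{567}{2} - i \sqrt{21755}$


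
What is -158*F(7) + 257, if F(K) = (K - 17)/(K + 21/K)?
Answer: 415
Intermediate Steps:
F(K) = (-17 + K)/(K + 21/K)
-158*F(7) + 257 = -1106*(-17 + 7)/(21 + 7²) + 257 = -1106*(-10)/(21 + 49) + 257 = -1106*(-10)/70 + 257 = -158*(-1) + 257 = 158 + 257 = 415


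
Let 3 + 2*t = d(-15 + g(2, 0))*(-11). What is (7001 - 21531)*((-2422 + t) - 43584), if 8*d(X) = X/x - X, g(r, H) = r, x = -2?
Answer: 10698940285/16 ≈ 6.6868e+8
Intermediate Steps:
d(X) = -3*X/16 (d(X) = (X/(-2) - X)/8 = (X*(-½) - X)/8 = (-X/2 - X)/8 = (-3*X/2)/8 = -3*X/16)
t = -477/32 (t = -3/2 + (-3*(-15 + 2)/16*(-11))/2 = -3/2 + (-3/16*(-13)*(-11))/2 = -3/2 + ((39/16)*(-11))/2 = -3/2 + (½)*(-429/16) = -3/2 - 429/32 = -477/32 ≈ -14.906)
(7001 - 21531)*((-2422 + t) - 43584) = (7001 - 21531)*((-2422 - 477/32) - 43584) = -14530*(-77981/32 - 43584) = -14530*(-1472669/32) = 10698940285/16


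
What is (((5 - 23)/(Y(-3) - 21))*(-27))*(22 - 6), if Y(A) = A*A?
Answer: -648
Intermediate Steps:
Y(A) = A²
(((5 - 23)/(Y(-3) - 21))*(-27))*(22 - 6) = (((5 - 23)/((-3)² - 21))*(-27))*(22 - 6) = (-18/(9 - 21)*(-27))*16 = (-18/(-12)*(-27))*16 = (-18*(-1/12)*(-27))*16 = ((3/2)*(-27))*16 = -81/2*16 = -648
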